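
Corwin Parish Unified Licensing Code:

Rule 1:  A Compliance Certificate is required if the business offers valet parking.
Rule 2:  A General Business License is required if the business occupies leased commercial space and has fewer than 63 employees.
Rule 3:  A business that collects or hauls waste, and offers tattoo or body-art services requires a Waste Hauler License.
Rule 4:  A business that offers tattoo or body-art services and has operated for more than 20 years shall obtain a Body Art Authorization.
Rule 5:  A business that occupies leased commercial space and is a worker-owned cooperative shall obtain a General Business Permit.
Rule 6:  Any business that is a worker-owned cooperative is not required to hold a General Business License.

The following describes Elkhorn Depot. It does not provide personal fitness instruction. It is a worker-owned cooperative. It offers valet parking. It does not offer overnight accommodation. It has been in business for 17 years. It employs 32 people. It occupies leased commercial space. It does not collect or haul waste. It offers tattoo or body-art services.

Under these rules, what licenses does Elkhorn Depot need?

Compliance Certificate, General Business Permit

Rule 1: offers valet parking → Compliance Certificate required.
Rule 2: occupies leased commercial space; employees 32 < 63 → General Business License required.
Rule 3: does not collect or haul waste; offers tattoo or body-art services → Waste Hauler License not required.
Rule 4: offers tattoo or body-art services; years in business 17 ≤ 20 → Body Art Authorization not required.
Rule 5: occupies leased commercial space; is a worker-owned cooperative → General Business Permit required.
Rule 6: is a worker-owned cooperative → exempt from General Business License.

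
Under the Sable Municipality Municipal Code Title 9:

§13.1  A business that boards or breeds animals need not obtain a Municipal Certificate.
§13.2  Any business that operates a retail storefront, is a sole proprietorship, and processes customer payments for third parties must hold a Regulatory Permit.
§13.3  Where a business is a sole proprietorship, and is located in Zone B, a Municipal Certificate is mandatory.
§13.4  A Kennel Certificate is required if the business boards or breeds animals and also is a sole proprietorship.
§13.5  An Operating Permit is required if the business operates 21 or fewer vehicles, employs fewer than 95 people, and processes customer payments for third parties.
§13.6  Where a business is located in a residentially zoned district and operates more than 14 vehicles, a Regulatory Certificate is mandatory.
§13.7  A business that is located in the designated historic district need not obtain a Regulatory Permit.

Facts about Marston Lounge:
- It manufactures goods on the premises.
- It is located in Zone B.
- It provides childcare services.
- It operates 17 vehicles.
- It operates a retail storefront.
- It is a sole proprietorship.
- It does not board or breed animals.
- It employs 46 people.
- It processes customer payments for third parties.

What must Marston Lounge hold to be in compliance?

Municipal Certificate, Operating Permit, Regulatory Permit

§13.1 does not board or breed animals → Municipal Certificate exemption does not apply.
§13.2 operates a retail storefront; is a sole proprietorship; processes customer payments for third parties → Regulatory Permit required.
§13.3 is a sole proprietorship; is located in Zone B → Municipal Certificate required.
§13.4 does not board or breed animals; is a sole proprietorship → Kennel Certificate not required.
§13.5 vehicles 17 ≤ 21; employees 46 < 95; processes customer payments for third parties → Operating Permit required.
§13.6 is located in Zone B (not: is located in a residentially zoned district); vehicles 17 > 14 → Regulatory Certificate not required.
§13.7 is located in Zone B (not: is located in the designated historic district) → Regulatory Permit exemption does not apply.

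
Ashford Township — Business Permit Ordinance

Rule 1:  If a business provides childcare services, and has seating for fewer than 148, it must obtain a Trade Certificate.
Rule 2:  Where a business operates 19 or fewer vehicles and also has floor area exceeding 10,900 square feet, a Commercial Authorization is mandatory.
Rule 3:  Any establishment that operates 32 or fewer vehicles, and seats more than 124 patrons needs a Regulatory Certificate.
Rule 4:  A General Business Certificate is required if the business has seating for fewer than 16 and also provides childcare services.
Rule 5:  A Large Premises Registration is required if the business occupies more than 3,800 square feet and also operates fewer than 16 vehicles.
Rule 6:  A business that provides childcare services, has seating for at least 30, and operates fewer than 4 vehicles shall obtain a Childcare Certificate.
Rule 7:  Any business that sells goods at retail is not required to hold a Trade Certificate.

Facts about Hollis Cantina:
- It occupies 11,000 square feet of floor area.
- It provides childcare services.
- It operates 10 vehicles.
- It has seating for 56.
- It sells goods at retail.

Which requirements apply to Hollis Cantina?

Commercial Authorization, Large Premises Registration

Rule 1: provides childcare services; seating 56 < 148 → Trade Certificate required.
Rule 2: vehicles 10 ≤ 19; floor area 11,000 square feet > 10,900 square feet → Commercial Authorization required.
Rule 3: vehicles 10 ≤ 32; seating 56 ≤ 124 → Regulatory Certificate not required.
Rule 4: seating 56 ≥ 16; provides childcare services → General Business Certificate not required.
Rule 5: floor area 11,000 square feet > 3,800 square feet; vehicles 10 < 16 → Large Premises Registration required.
Rule 6: provides childcare services; seating 56 ≥ 30; vehicles 10 ≥ 4 → Childcare Certificate not required.
Rule 7: sells goods at retail → exempt from Trade Certificate.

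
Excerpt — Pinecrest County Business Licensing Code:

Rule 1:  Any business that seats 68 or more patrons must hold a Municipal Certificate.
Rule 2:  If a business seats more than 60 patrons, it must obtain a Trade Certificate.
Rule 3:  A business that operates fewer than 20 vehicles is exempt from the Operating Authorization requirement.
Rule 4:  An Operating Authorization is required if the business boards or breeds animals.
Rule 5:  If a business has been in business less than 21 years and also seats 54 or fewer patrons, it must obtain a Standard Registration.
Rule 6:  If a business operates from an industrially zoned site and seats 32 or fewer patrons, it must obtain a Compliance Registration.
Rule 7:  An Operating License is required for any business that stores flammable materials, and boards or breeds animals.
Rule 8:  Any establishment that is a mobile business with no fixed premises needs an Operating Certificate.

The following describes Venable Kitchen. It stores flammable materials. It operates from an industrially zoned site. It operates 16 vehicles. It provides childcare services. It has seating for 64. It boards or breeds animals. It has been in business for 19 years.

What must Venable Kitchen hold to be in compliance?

Rule 1: seating 64 < 68 → Municipal Certificate not required.
Rule 2: seating 64 > 60 → Trade Certificate required.
Rule 3: vehicles 16 < 20 → exempt from Operating Authorization.
Rule 4: boards or breeds animals → Operating Authorization required.
Rule 5: years in business 19 < 21; seating 64 > 54 → Standard Registration not required.
Rule 6: operates from an industrially zoned site; seating 64 > 32 → Compliance Registration not required.
Rule 7: stores flammable materials; boards or breeds animals → Operating License required.
Rule 8: operates from an industrially zoned site (not: is a mobile business with no fixed premises) → Operating Certificate not required.

Operating License, Trade Certificate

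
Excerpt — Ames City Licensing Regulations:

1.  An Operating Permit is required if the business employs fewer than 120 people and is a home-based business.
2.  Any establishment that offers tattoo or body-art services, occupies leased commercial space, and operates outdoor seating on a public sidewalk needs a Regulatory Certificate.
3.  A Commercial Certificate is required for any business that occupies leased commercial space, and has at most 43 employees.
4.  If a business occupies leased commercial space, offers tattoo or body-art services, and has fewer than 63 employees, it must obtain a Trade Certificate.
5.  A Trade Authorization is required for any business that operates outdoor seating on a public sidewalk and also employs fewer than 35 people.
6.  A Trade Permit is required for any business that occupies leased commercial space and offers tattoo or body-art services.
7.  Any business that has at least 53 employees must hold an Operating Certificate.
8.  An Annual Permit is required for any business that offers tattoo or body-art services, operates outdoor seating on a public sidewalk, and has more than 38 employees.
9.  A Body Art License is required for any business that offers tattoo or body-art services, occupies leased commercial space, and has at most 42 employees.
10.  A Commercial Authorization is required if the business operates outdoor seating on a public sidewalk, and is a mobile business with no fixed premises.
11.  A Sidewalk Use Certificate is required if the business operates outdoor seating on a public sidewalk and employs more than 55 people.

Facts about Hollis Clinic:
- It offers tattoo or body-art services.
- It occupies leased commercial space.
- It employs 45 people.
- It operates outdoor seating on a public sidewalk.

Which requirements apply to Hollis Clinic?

1. employees 45 < 120; occupies leased commercial space (not: is a home-based business) → Operating Permit not required.
2. offers tattoo or body-art services; occupies leased commercial space; operates outdoor seating on a public sidewalk → Regulatory Certificate required.
3. occupies leased commercial space; employees 45 > 43 → Commercial Certificate not required.
4. occupies leased commercial space; offers tattoo or body-art services; employees 45 < 63 → Trade Certificate required.
5. operates outdoor seating on a public sidewalk; employees 45 ≥ 35 → Trade Authorization not required.
6. occupies leased commercial space; offers tattoo or body-art services → Trade Permit required.
7. employees 45 < 53 → Operating Certificate not required.
8. offers tattoo or body-art services; operates outdoor seating on a public sidewalk; employees 45 > 38 → Annual Permit required.
9. offers tattoo or body-art services; occupies leased commercial space; employees 45 > 42 → Body Art License not required.
10. operates outdoor seating on a public sidewalk; occupies leased commercial space (not: is a mobile business with no fixed premises) → Commercial Authorization not required.
11. operates outdoor seating on a public sidewalk; employees 45 ≤ 55 → Sidewalk Use Certificate not required.

Annual Permit, Regulatory Certificate, Trade Certificate, Trade Permit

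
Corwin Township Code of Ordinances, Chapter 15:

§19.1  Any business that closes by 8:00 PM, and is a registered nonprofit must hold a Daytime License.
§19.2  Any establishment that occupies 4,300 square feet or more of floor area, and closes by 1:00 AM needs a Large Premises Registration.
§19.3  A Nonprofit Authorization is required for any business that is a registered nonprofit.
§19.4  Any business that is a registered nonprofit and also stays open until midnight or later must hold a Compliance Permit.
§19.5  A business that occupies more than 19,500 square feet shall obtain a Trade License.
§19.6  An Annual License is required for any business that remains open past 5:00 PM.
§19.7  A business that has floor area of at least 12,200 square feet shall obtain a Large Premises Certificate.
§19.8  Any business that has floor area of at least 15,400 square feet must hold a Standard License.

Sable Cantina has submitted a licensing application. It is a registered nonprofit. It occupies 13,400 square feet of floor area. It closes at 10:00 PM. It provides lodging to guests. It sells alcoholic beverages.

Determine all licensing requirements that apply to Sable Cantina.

§19.1 closes 10:00 PM, after 8:00 PM; is a registered nonprofit → Daytime License not required.
§19.2 floor area 13,400 square feet ≥ 4,300 square feet; closes 10:00 PM, at/before 1:00 AM → Large Premises Registration required.
§19.3 is a registered nonprofit → Nonprofit Authorization required.
§19.4 is a registered nonprofit; closes 10:00 PM, at/before midnight → Compliance Permit not required.
§19.5 floor area 13,400 square feet ≤ 19,500 square feet → Trade License not required.
§19.6 closes 10:00 PM, after 5:00 PM → Annual License required.
§19.7 floor area 13,400 square feet ≥ 12,200 square feet → Large Premises Certificate required.
§19.8 floor area 13,400 square feet < 15,400 square feet → Standard License not required.

Annual License, Large Premises Certificate, Large Premises Registration, Nonprofit Authorization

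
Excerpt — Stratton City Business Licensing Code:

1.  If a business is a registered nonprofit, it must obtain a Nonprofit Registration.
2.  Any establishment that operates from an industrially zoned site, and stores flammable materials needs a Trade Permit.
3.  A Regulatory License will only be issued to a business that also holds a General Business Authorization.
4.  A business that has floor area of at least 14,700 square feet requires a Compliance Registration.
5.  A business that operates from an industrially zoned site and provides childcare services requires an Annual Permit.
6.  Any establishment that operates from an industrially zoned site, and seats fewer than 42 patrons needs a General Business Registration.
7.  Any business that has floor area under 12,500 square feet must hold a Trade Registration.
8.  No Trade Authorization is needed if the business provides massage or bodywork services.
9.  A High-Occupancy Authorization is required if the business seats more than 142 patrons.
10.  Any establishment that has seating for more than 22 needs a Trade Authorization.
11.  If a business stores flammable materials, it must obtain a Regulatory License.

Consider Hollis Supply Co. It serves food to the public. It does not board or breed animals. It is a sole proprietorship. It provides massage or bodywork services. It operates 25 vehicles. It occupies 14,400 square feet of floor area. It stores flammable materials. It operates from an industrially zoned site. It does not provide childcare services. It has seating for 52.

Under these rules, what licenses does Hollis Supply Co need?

1. is a sole proprietorship (not: is a registered nonprofit) → Nonprofit Registration not required.
2. operates from an industrially zoned site; stores flammable materials → Trade Permit required.
3. Regulatory License is required → General Business Authorization also required.
4. floor area 14,400 square feet < 14,700 square feet → Compliance Registration not required.
5. operates from an industrially zoned site; does not provide childcare services → Annual Permit not required.
6. operates from an industrially zoned site; seating 52 ≥ 42 → General Business Registration not required.
7. floor area 14,400 square feet ≥ 12,500 square feet → Trade Registration not required.
8. provides massage or bodywork services → exempt from Trade Authorization.
9. seating 52 ≤ 142 → High-Occupancy Authorization not required.
10. seating 52 > 22 → Trade Authorization required.
11. stores flammable materials → Regulatory License required.

General Business Authorization, Regulatory License, Trade Permit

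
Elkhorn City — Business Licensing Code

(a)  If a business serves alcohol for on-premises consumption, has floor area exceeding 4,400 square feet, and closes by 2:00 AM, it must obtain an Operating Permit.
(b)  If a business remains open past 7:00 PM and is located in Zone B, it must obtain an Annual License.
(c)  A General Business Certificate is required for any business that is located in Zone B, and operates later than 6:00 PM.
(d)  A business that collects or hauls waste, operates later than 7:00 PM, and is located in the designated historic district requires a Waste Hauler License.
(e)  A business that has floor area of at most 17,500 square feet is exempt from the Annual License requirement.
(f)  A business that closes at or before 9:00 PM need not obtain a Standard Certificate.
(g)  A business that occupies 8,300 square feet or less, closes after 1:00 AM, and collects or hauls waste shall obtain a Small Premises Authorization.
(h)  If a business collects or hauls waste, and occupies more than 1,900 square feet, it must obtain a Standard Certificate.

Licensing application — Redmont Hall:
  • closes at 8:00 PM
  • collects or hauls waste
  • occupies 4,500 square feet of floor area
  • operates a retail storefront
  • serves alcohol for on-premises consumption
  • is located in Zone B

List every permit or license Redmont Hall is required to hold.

(a) serves alcohol for on-premises consumption; floor area 4,500 square feet > 4,400 square feet; closes 8:00 PM, at/before 2:00 AM → Operating Permit required.
(b) closes 8:00 PM, after 7:00 PM; is located in Zone B → Annual License required.
(c) is located in Zone B; closes 8:00 PM, after 6:00 PM → General Business Certificate required.
(d) collects or hauls waste; closes 8:00 PM, after 7:00 PM; is located in Zone B (not: is located in the designated historic district) → Waste Hauler License not required.
(e) floor area 4,500 square feet ≤ 17,500 square feet → exempt from Annual License.
(f) closes 8:00 PM, at/before 9:00 PM → exempt from Standard Certificate.
(g) floor area 4,500 square feet ≤ 8,300 square feet; closes 8:00 PM, at/before 1:00 AM; collects or hauls waste → Small Premises Authorization not required.
(h) collects or hauls waste; floor area 4,500 square feet > 1,900 square feet → Standard Certificate required.

General Business Certificate, Operating Permit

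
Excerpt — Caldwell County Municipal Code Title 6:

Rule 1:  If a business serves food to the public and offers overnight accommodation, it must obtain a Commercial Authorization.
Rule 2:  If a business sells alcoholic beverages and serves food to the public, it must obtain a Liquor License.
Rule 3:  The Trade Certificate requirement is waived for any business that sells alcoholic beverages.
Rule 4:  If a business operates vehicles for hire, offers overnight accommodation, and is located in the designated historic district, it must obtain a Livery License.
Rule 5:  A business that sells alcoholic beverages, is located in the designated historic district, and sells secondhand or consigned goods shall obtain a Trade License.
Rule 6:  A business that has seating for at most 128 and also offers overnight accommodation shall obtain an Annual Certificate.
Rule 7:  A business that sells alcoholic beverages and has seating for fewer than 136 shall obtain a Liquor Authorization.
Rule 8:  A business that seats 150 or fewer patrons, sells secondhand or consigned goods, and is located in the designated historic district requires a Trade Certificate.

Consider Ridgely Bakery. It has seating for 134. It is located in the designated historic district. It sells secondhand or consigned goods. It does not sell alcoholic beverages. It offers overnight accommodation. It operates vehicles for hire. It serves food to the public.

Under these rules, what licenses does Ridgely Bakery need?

Rule 1: serves food to the public; offers overnight accommodation → Commercial Authorization required.
Rule 2: does not sell alcoholic beverages; serves food to the public → Liquor License not required.
Rule 3: does not sell alcoholic beverages → Trade Certificate exemption does not apply.
Rule 4: operates vehicles for hire; offers overnight accommodation; is located in the designated historic district → Livery License required.
Rule 5: does not sell alcoholic beverages; is located in the designated historic district; sells secondhand or consigned goods → Trade License not required.
Rule 6: seating 134 > 128; offers overnight accommodation → Annual Certificate not required.
Rule 7: does not sell alcoholic beverages; seating 134 < 136 → Liquor Authorization not required.
Rule 8: seating 134 ≤ 150; sells secondhand or consigned goods; is located in the designated historic district → Trade Certificate required.

Commercial Authorization, Livery License, Trade Certificate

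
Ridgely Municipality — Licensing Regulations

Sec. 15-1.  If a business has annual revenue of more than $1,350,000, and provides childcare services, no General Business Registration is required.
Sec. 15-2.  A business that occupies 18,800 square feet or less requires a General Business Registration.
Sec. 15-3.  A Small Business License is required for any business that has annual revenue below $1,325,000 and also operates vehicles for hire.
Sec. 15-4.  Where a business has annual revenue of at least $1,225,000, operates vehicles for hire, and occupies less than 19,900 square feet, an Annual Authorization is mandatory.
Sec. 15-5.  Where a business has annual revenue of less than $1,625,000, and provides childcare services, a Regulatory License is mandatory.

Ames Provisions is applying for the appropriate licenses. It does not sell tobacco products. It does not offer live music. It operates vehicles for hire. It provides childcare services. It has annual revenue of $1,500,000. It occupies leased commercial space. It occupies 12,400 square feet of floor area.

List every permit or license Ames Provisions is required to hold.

Annual Authorization, Regulatory License

Sec. 15-1. revenue $1,500,000 > $1,350,000; provides childcare services → exempt from General Business Registration.
Sec. 15-2. floor area 12,400 square feet ≤ 18,800 square feet → General Business Registration required.
Sec. 15-3. revenue $1,500,000 ≥ $1,325,000; operates vehicles for hire → Small Business License not required.
Sec. 15-4. revenue $1,500,000 ≥ $1,225,000; operates vehicles for hire; floor area 12,400 square feet < 19,900 square feet → Annual Authorization required.
Sec. 15-5. revenue $1,500,000 < $1,625,000; provides childcare services → Regulatory License required.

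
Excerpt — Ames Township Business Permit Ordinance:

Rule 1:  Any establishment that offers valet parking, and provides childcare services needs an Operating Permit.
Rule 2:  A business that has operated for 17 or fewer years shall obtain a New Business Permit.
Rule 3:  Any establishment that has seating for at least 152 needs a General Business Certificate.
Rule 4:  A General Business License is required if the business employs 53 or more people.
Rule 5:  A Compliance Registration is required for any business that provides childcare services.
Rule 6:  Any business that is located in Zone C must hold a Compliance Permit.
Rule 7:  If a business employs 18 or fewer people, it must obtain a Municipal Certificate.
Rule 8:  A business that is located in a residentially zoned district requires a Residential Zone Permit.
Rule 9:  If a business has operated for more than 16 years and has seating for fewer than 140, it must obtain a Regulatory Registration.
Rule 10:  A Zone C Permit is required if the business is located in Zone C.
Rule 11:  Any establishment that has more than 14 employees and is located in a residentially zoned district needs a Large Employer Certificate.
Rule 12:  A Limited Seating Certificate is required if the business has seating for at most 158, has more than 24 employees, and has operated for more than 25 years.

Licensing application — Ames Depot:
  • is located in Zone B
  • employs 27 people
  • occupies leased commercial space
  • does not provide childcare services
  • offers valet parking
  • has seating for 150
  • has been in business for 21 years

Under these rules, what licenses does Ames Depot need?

None

Rule 1: offers valet parking; does not provide childcare services → Operating Permit not required.
Rule 2: years in business 21 > 17 → New Business Permit not required.
Rule 3: seating 150 < 152 → General Business Certificate not required.
Rule 4: employees 27 < 53 → General Business License not required.
Rule 5: does not provide childcare services → Compliance Registration not required.
Rule 6: is located in Zone B (not: is located in Zone C) → Compliance Permit not required.
Rule 7: employees 27 > 18 → Municipal Certificate not required.
Rule 8: is located in Zone B (not: is located in a residentially zoned district) → Residential Zone Permit not required.
Rule 9: years in business 21 > 16; seating 150 ≥ 140 → Regulatory Registration not required.
Rule 10: is located in Zone B (not: is located in Zone C) → Zone C Permit not required.
Rule 11: employees 27 > 14; is located in Zone B (not: is located in a residentially zoned district) → Large Employer Certificate not required.
Rule 12: seating 150 ≤ 158; employees 27 > 24; years in business 21 ≤ 25 → Limited Seating Certificate not required.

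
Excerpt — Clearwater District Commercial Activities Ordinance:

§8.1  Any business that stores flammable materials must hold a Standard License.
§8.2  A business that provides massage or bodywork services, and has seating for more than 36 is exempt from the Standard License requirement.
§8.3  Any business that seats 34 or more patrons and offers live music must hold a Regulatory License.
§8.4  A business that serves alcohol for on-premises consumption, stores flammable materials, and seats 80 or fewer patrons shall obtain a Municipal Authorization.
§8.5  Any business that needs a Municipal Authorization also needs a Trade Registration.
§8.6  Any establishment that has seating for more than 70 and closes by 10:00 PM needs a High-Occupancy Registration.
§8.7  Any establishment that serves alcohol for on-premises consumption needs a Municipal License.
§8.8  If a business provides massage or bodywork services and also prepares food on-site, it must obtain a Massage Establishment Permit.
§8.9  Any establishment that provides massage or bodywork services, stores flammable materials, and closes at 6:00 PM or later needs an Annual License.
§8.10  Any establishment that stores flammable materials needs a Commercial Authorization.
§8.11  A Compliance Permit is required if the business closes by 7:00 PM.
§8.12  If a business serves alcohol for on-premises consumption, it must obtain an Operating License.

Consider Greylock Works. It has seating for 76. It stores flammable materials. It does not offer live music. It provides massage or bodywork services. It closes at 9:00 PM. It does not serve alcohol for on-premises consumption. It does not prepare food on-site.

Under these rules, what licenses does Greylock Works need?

Annual License, Commercial Authorization, High-Occupancy Registration

§8.1 stores flammable materials → Standard License required.
§8.2 provides massage or bodywork services; seating 76 > 36 → exempt from Standard License.
§8.3 seating 76 ≥ 34; does not offer live music → Regulatory License not required.
§8.4 does not serve alcohol for on-premises consumption; stores flammable materials; seating 76 ≤ 80 → Municipal Authorization not required.
§8.5 Municipal Authorization is not required → no effect.
§8.6 seating 76 > 70; closes 9:00 PM, at/before 10:00 PM → High-Occupancy Registration required.
§8.7 does not serve alcohol for on-premises consumption → Municipal License not required.
§8.8 provides massage or bodywork services; does not prepare food on-site → Massage Establishment Permit not required.
§8.9 provides massage or bodywork services; stores flammable materials; closes 9:00 PM, after 6:00 PM → Annual License required.
§8.10 stores flammable materials → Commercial Authorization required.
§8.11 closes 9:00 PM, after 7:00 PM → Compliance Permit not required.
§8.12 does not serve alcohol for on-premises consumption → Operating License not required.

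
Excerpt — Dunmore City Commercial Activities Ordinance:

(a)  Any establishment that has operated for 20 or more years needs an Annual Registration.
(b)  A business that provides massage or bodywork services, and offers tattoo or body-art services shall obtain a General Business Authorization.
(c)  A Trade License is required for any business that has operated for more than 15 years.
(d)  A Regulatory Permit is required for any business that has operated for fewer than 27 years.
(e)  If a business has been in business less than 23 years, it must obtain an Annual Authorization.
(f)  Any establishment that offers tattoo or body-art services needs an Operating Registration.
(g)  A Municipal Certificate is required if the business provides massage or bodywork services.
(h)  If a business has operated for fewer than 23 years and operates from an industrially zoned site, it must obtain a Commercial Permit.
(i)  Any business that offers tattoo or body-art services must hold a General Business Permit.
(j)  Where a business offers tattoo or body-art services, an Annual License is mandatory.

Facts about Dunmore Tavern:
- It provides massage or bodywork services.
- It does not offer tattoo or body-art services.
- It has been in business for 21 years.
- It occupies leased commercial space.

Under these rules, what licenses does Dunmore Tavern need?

(a) years in business 21 ≥ 20 → Annual Registration required.
(b) provides massage or bodywork services; does not offer tattoo or body-art services → General Business Authorization not required.
(c) years in business 21 > 15 → Trade License required.
(d) years in business 21 < 27 → Regulatory Permit required.
(e) years in business 21 < 23 → Annual Authorization required.
(f) does not offer tattoo or body-art services → Operating Registration not required.
(g) provides massage or bodywork services → Municipal Certificate required.
(h) years in business 21 < 23; occupies leased commercial space (not: operates from an industrially zoned site) → Commercial Permit not required.
(i) does not offer tattoo or body-art services → General Business Permit not required.
(j) does not offer tattoo or body-art services → Annual License not required.

Annual Authorization, Annual Registration, Municipal Certificate, Regulatory Permit, Trade License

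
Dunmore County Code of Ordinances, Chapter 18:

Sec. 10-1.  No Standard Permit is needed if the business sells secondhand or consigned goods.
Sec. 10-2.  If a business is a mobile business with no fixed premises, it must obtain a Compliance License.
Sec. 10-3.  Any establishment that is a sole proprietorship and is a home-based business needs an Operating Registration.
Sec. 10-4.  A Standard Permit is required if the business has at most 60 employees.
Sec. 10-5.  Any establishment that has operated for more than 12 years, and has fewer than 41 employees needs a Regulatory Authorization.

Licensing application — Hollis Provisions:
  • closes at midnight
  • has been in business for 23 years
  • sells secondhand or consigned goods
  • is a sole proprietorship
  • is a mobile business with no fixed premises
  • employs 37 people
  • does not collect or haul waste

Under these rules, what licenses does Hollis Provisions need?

Compliance License, Regulatory Authorization

Sec. 10-1. sells secondhand or consigned goods → exempt from Standard Permit.
Sec. 10-2. is a mobile business with no fixed premises → Compliance License required.
Sec. 10-3. is a sole proprietorship; is a mobile business with no fixed premises (not: is a home-based business) → Operating Registration not required.
Sec. 10-4. employees 37 ≤ 60 → Standard Permit required.
Sec. 10-5. years in business 23 > 12; employees 37 < 41 → Regulatory Authorization required.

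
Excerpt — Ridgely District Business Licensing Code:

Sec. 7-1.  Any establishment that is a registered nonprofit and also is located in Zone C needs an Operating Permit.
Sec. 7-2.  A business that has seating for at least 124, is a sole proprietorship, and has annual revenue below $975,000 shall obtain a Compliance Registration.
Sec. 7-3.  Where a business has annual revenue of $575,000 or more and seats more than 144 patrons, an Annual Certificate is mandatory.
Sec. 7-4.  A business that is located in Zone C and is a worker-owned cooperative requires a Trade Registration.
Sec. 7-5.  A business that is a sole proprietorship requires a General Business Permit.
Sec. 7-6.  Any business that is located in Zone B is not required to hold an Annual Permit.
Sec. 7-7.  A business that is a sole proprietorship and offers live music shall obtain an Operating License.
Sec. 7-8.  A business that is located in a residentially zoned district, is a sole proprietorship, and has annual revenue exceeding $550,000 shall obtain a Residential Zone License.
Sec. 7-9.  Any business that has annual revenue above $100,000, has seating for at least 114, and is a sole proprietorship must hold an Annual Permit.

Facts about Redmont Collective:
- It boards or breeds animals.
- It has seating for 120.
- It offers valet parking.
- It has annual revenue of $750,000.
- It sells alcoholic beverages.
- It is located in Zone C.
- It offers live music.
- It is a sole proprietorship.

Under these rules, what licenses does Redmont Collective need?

Sec. 7-1. is a sole proprietorship (not: is a registered nonprofit); is located in Zone C → Operating Permit not required.
Sec. 7-2. seating 120 < 124; is a sole proprietorship; revenue $750,000 < $975,000 → Compliance Registration not required.
Sec. 7-3. revenue $750,000 ≥ $575,000; seating 120 ≤ 144 → Annual Certificate not required.
Sec. 7-4. is located in Zone C; is a sole proprietorship (not: is a worker-owned cooperative) → Trade Registration not required.
Sec. 7-5. is a sole proprietorship → General Business Permit required.
Sec. 7-6. is located in Zone C (not: is located in Zone B) → Annual Permit exemption does not apply.
Sec. 7-7. is a sole proprietorship; offers live music → Operating License required.
Sec. 7-8. is located in Zone C (not: is located in a residentially zoned district); is a sole proprietorship; revenue $750,000 > $550,000 → Residential Zone License not required.
Sec. 7-9. revenue $750,000 > $100,000; seating 120 ≥ 114; is a sole proprietorship → Annual Permit required.

Annual Permit, General Business Permit, Operating License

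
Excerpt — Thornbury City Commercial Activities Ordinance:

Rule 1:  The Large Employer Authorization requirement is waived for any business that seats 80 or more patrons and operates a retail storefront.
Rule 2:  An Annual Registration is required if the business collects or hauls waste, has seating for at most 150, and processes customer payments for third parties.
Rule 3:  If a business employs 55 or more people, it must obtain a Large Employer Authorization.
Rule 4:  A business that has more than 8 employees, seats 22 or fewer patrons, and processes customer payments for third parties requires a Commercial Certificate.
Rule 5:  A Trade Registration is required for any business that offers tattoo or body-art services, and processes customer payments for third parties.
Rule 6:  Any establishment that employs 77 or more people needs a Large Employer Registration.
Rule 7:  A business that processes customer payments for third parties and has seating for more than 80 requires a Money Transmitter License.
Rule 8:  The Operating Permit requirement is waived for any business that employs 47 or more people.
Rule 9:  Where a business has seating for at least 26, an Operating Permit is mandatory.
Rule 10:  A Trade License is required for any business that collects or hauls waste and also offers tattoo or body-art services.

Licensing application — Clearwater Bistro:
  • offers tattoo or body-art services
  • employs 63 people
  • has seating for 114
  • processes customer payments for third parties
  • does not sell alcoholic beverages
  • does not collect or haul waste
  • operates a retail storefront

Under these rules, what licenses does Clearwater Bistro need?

Money Transmitter License, Trade Registration

Rule 1: seating 114 ≥ 80; operates a retail storefront → exempt from Large Employer Authorization.
Rule 2: does not collect or haul waste; seating 114 ≤ 150; processes customer payments for third parties → Annual Registration not required.
Rule 3: employees 63 ≥ 55 → Large Employer Authorization required.
Rule 4: employees 63 > 8; seating 114 > 22; processes customer payments for third parties → Commercial Certificate not required.
Rule 5: offers tattoo or body-art services; processes customer payments for third parties → Trade Registration required.
Rule 6: employees 63 < 77 → Large Employer Registration not required.
Rule 7: processes customer payments for third parties; seating 114 > 80 → Money Transmitter License required.
Rule 8: employees 63 ≥ 47 → exempt from Operating Permit.
Rule 9: seating 114 ≥ 26 → Operating Permit required.
Rule 10: does not collect or haul waste; offers tattoo or body-art services → Trade License not required.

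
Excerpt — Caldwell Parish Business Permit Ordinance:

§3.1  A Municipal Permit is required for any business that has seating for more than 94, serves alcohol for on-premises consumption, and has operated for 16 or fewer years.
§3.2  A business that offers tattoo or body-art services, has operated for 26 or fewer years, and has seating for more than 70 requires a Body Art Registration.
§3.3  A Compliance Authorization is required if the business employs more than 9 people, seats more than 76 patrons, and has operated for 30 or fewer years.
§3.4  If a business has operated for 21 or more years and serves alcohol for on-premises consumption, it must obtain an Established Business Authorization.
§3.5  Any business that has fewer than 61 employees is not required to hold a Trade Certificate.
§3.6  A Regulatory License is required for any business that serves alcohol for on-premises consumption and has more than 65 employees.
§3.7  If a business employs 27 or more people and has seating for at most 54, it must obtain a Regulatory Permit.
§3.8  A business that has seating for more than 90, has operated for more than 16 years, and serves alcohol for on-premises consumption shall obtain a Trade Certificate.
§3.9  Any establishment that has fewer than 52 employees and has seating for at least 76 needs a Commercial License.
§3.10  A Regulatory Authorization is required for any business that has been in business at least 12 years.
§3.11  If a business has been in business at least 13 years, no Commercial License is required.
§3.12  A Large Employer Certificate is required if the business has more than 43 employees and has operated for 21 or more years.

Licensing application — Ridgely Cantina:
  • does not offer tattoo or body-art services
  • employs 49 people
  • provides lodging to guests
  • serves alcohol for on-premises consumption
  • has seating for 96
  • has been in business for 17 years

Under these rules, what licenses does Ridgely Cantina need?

§3.1 seating 96 > 94; serves alcohol for on-premises consumption; years in business 17 > 16 → Municipal Permit not required.
§3.2 does not offer tattoo or body-art services; years in business 17 ≤ 26; seating 96 > 70 → Body Art Registration not required.
§3.3 employees 49 > 9; seating 96 > 76; years in business 17 ≤ 30 → Compliance Authorization required.
§3.4 years in business 17 < 21; serves alcohol for on-premises consumption → Established Business Authorization not required.
§3.5 employees 49 < 61 → exempt from Trade Certificate.
§3.6 serves alcohol for on-premises consumption; employees 49 ≤ 65 → Regulatory License not required.
§3.7 employees 49 ≥ 27; seating 96 > 54 → Regulatory Permit not required.
§3.8 seating 96 > 90; years in business 17 > 16; serves alcohol for on-premises consumption → Trade Certificate required.
§3.9 employees 49 < 52; seating 96 ≥ 76 → Commercial License required.
§3.10 years in business 17 ≥ 12 → Regulatory Authorization required.
§3.11 years in business 17 ≥ 13 → exempt from Commercial License.
§3.12 employees 49 > 43; years in business 17 < 21 → Large Employer Certificate not required.

Compliance Authorization, Regulatory Authorization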